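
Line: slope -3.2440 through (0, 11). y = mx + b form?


y - 11 = -3.2440(x - 0)
y = -3.2440x + 11 + 3.2440*0
y = -3.2440x + 11.0000

y = -3.2440x + 11.0000


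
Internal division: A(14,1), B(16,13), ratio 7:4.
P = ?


Px = (7*16 + 4*14)/11 = 168/11 = 15.2727
Py = (7*13 + 4*1)/11 = 95/11 = 8.6364

P = (15.2727, 8.6364)


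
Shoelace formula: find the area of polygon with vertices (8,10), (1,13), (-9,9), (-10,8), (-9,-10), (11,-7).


sum(xi*y_{i+1}) = 8*13 + 1*9 - 9*8 - 10*(-10) - 9*(-7) + 11*10 = 314
sum(yi*x_{i+1}) = 10*1 + 13*(-9) + 9*(-10) + 8*(-9) - 10*11 - 7*8 = -435
Area = |314 + 435|/2 = 749/2 = 374.5000

374.5000 sq units


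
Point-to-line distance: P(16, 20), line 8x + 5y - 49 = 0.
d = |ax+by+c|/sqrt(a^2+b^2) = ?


|8*16 + 5*20 - 49| = |179| = 179
sqrt(64 + 25) = sqrt(89) = 9.4340
d = 179/sqrt(89) = 18.9740

18.9740


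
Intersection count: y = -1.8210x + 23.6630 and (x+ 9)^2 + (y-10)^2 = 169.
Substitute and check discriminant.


Substitute y = -1.8210x + 23.6630: (x+ 9)^2 + (-1.8210x+23.6630-10)^2 = 169
Expand to Ax^2 + Bx + C = 0, where b-k = 13.663
A = 1+m^2 = 4.316041
B = 2(m(b-k) - h) = 2(-1.8210*13.663 + 9) = -31.760646
C = h^2 + (b-k)^2 - r^2 = 81 + 186.677569 - 169 = 98.677569
disc = B^2-4AC = 1008.7386 - 1703.5857 = -694.8471
disc < 0

0 intersection points


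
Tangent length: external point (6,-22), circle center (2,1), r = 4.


d = sqrt((6-2)^2 + (-22-1)^2) = sqrt(16+529) = 23.3452
L = sqrt(545.0000 - 16) = sqrt(529.0000) = 23.0000

23.0000


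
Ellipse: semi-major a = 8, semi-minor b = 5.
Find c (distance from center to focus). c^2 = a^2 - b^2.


c^2 = 8^2 - 5^2 = 64 - 25 = 39
c = sqrt(39) = 6.2450

c = 6.2450


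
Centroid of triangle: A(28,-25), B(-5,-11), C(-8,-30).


Gx = (28- 5- 8)/3 = 15/3 = 5.0000
Gy = (-25- 11- 30)/3 = -66/3 = -22.0000

G = (5.0000, -22.0000)


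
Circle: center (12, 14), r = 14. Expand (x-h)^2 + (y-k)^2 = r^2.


(x-12)^2 + (y-14)^2 = 14^2
D = -2h = -24, E = -2k = -28
F = h^2+k^2-r^2 = 144+196-196 = 144

x^2 + y^2 - 24x - 28y + 144 = 0


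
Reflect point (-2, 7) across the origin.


Reflection rule for origin: (-x, -y)
(-2, 7) -> (2, -7)

(2, -7)


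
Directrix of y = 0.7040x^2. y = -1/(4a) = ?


a = 0.7040
1/(4a) = 0.3551
directrix: y = -0.3551 = -0.3551

y = -0.3551


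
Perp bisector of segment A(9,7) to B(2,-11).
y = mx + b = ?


Midpoint = (5.5, -2)
Slope of AB = dy/dx = -18/(-7) = 2.5714
Perp slope = -dx/dy = -7/18 = -0.3889
b = My - (perp slope)*Mx = -2 + (-7*5.5)/(-18) = -2 + 2.1389 = 0.1389

y = -0.3889x + 0.1389


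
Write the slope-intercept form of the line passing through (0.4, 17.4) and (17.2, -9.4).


m = (-26.8)/(16.8) = -1.5952
b = y1 - m*x1 = 17.4 - (-26.8*0.4)/(16.8) = 17.4 + 0.6381 = 18.0381

y = -1.5952x + 18.0381


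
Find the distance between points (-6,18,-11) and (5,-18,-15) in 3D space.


dx=11, dy=-36, dz=-4
d = sqrt(121+1296+16) = sqrt(1433) = 37.8550

37.8550


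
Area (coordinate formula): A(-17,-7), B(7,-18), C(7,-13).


-17*(-18+ 13) = 85
7*(-13+ 7) = -42
7*(-7+ 18) = 77
sum = 120
Area = |120|/2 = 60.0000

60.0000 sq units


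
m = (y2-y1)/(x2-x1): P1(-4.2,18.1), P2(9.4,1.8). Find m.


dy = 1.8 - 18.1 = -16.3
dx = 9.4 + 4.2 = 13.6
m = -16.3/13.6 = -1.1985

m = -1.1985


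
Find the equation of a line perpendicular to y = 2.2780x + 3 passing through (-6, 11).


Perpendicular slope = -1/m1 = -1/2.2780 = -0.4390
b2 = y0 - m2*x0 = 11 - 6/2.2780 = 11 - 2.6339 = 8.3661

y = -0.4390x + 8.3661


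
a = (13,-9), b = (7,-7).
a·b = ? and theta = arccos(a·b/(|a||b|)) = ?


a·b = 13*7 - 9*(-7) = 91 + 63 = 154
|a| = sqrt(169+81) = 15.8114
|b| = sqrt(49+49) = 9.8995
cos(theta) = 154/(sqrt(250)*sqrt(98)) = 154/sqrt(24500) = 0.983870
theta = arccos(154/sqrt(24500)) = 10.3048 degrees

a·b = 154, theta = 10.3048 deg


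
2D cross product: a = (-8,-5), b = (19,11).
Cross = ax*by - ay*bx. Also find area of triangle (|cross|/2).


cross = -8*11 + 5*19 = -88 + 95 = 7
Triangle area = |7|/2 = 7/2 = 3.5000

cross = 7, triangle area = 3.5000


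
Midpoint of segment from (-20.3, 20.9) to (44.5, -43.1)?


Mx = (-20.3 + 44.5)/2 = 24.2/2 = 12.1000
My = (20.9 - 43.1)/2 = -22.2/2 = -11.1000

(12.1000, -11.1000)


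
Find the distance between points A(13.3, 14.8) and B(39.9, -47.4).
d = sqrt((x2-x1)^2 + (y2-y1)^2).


dx = 39.9 - 13.3 = 26.6
dy = -47.4 - 14.8 = -62.2
d = sqrt(707.56 + 3868.84) = sqrt(4576.4) = 67.6491

67.6491


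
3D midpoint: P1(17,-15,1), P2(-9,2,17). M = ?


Mx = (17- 9)/2 = 4.0000
My = (-15+2)/2 = -6.5000
Mz = (1+17)/2 = 9.0000

M = (4.0000, -6.5000, 9.0000)


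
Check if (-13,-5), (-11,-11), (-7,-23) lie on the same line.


-13*(-11+ 23) - 11*(-23+ 5) - 7*(-5+ 11)
= -156 + 198 - 42 = 0

Yes, collinear (determinant = 0)


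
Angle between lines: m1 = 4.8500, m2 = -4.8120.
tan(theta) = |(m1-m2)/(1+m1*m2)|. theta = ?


m1-m2 = 9.662
1+m1*m2 = -22.3382
tan(theta) = |9.662/(-22.3382)| = 0.432533
theta = arctan(|9.662/(-22.3382)|) = 23.3901 degrees (acute angle)

23.3901 degrees


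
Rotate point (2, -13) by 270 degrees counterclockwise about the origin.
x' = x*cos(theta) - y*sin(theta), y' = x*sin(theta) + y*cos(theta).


cos(270) = 0, sin(270) = -1
x' = 2*0 + 13*(-1) = -13
y' = 2*(-1) - 13*0 = -2

(-13, -2)


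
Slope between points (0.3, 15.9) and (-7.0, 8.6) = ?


dy = 8.6 - 15.9 = -7.3
dx = -7.0 - 0.3 = -7.3
m = -7.3/(-7.3) = 1.0000

m = 1.0000


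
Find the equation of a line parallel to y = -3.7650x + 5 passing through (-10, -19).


Parallel lines have equal slopes.
m2 = -3.7650
b2 = -19 + 3.7650*(-10) = -56.6500

y = -3.7650x - 56.6500


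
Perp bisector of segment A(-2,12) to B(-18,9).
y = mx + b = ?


Midpoint = (-10, 10.5)
Slope of AB = dy/dx = -3/(-16) = 0.1875
Perp slope = -dx/dy = -16/3 = -5.3333
b = My - (perp slope)*Mx = 10.5 + (-16*(-10))/(-3) = 10.5 - 53.3333 = -42.8333

y = -5.3333x - 42.8333


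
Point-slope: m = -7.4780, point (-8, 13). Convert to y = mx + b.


y - 13 = -7.4780(x + 8)
y = -7.4780x + 13 + 7.4780*(-8)
y = -7.4780x - 46.8240

y = -7.4780x - 46.8240


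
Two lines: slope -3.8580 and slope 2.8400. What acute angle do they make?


m1-m2 = -6.698
1+m1*m2 = -9.95672
tan(theta) = |-6.698/(-9.95672)| = 0.672711
theta = arctan(|-6.698/(-9.95672)|) = 33.9292 degrees (acute angle)

33.9292 degrees


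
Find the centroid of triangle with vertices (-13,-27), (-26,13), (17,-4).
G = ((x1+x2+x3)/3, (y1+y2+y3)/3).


Gx = (-13- 26+17)/3 = -22/3 = -7.3333
Gy = (-27+13- 4)/3 = -18/3 = -6.0000

G = (-7.3333, -6.0000)


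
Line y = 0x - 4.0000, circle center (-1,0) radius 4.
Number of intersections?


Substitute y = 0x - 4.0000: (x+ 1)^2 + (0x- 4.0000-0)^2 = 16
Expand to Ax^2 + Bx + C = 0, where b-k = -4
A = 1+m^2 = 1
B = 2(m(b-k) - h) = 2(0*(-4) + 1) = 2
C = h^2 + (b-k)^2 - r^2 = 1 + 16 - 16 = 1
disc = B^2-4AC = 4.0000 - 4.0000 = 0
disc = 0

1 intersection point (tangent)


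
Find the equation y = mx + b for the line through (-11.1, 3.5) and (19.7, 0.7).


m = (-2.8)/(30.8) = -0.0909
b = y1 - m*x1 = 3.5 - (-2.8*(-11.1))/(30.8) = 3.5 - 1.0091 = 2.4909

y = -0.0909x + 2.4909


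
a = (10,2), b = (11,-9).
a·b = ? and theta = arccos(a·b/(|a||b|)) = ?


a·b = 10*11 + 2*(-9) = 110 - 18 = 92
|a| = sqrt(100+4) = 10.1980
|b| = sqrt(121+81) = 14.2127
cos(theta) = 92/(sqrt(104)*sqrt(202)) = 92/sqrt(21008) = 0.634739
theta = arccos(92/sqrt(21008)) = 50.5993 degrees

a·b = 92, theta = 50.5993 deg


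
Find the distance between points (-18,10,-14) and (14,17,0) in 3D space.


dx=32, dy=7, dz=14
d = sqrt(1024+49+196) = sqrt(1269) = 35.6230

35.6230


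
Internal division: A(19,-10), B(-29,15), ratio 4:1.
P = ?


Px = (4*(-29) + 1*19)/5 = -97/5 = -19.4000
Py = (4*15 + 1*(-10))/5 = 50/5 = 10.0000

P = (-19.4000, 10.0000)


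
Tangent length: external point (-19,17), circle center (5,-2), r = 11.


d = sqrt((-19-5)^2 + (17+ 2)^2) = sqrt(576+361) = 30.6105
L = sqrt(937.0000 - 121) = sqrt(816.0000) = 28.5657

28.5657


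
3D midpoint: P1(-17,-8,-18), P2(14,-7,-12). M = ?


Mx = (-17+14)/2 = -1.5000
My = (-8- 7)/2 = -7.5000
Mz = (-18- 12)/2 = -15.0000

M = (-1.5000, -7.5000, -15.0000)


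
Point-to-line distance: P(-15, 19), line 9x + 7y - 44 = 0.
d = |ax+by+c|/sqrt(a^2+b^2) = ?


|9*(-15) + 7*19 - 44| = |-46| = 46
sqrt(81 + 49) = sqrt(130) = 11.4018
d = 46/sqrt(130) = 4.0345

4.0345


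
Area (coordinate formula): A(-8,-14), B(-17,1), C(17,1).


-8*(1-1) = 0
-17*(1+ 14) = -255
17*(-14-1) = -255
sum = -510
Area = |-510|/2 = 255.0000

255.0000 sq units


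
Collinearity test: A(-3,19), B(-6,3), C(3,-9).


-3*(3+ 9) - 6*(-9-19) + 3*(19-3)
= -36 + 168 + 48 = 180

No, not collinear (determinant = 180)


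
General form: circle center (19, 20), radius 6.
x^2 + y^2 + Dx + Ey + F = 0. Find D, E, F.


(x-19)^2 + (y-20)^2 = 6^2
D = -2h = -38, E = -2k = -40
F = h^2+k^2-r^2 = 361+400-36 = 725

D = -38, E = -40, F = 725


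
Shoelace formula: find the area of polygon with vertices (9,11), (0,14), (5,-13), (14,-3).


sum(xi*y_{i+1}) = 9*14 + 0*(-13) + 5*(-3) + 14*11 = 265
sum(yi*x_{i+1}) = 11*0 + 14*5 - 13*14 - 3*9 = -139
Area = |265 + 139|/2 = 404/2 = 202.0000

202.0000 sq units


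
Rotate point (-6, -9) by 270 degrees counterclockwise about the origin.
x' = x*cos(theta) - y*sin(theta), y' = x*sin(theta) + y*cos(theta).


cos(270) = 0, sin(270) = -1
x' = -6*0 + 9*(-1) = -9
y' = -6*(-1) - 9*0 = 6

(-9, 6)


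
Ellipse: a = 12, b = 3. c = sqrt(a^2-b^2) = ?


c^2 = 12^2 - 3^2 = 144 - 9 = 135
c = sqrt(135) = 11.6190

c = 11.6190


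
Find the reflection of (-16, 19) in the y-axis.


Reflection rule for y-axis: (-x, y)
(-16, 19) -> (16, 19)

(16, 19)


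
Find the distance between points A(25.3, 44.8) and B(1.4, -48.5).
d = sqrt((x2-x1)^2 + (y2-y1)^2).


dx = 1.4 - 25.3 = -23.9
dy = -48.5 - 44.8 = -93.3
d = sqrt(571.21 + 8704.89) = sqrt(9276.1) = 96.3125

96.3125


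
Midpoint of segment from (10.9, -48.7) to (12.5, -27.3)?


Mx = (10.9 + 12.5)/2 = 23.4/2 = 11.7000
My = (-48.7 - 27.3)/2 = -76.0/2 = -38.0000

(11.7000, -38.0000)


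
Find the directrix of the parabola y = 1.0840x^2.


a = 1.0840
1/(4a) = 0.2306
directrix: y = -0.2306 = -0.2306

y = -0.2306


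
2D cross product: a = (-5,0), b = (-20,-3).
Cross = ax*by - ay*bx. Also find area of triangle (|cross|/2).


cross = -5*(-3) - 0*(-20) = 15 - 0 = 15
Triangle area = |15|/2 = 15/2 = 7.5000

cross = 15, triangle area = 7.5000


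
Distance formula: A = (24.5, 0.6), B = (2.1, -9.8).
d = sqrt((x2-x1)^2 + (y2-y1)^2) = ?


dx = 2.1 - 24.5 = -22.4
dy = -9.8 - 0.6 = -10.4
d = sqrt(501.76 + 108.16) = sqrt(609.92) = 24.6966

24.6966


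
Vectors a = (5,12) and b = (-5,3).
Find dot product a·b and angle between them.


a·b = 5*(-5) + 12*3 = -25 + 36 = 11
|a| = sqrt(25+144) = 13.0000
|b| = sqrt(25+9) = 5.8310
cos(theta) = 11/(sqrt(169)*sqrt(34)) = 11/sqrt(5746) = 0.145114
theta = arccos(11/sqrt(5746)) = 81.6561 degrees

a·b = 11, theta = 81.6561 deg


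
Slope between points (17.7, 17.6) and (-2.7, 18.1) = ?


dy = 18.1 - 17.6 = 0.5
dx = -2.7 - 17.7 = -20.4
m = 0.5/(-20.4) = -0.0245

m = -0.0245


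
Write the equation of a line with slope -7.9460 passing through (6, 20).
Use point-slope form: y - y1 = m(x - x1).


y - 20 = -7.9460(x - 6)
y = -7.9460x + 20 + 7.9460*6
y = -7.9460x + 67.6760

y = -7.9460x + 67.6760


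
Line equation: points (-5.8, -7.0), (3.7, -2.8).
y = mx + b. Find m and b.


m = (4.2)/(9.5) = 0.4421
b = y1 - m*x1 = -7.0 - (4.2*(-5.8))/(9.5) = -7.0 + 2.5642 = -4.4358

y = 0.4421x - 4.4358


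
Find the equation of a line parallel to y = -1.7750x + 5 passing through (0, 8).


Parallel lines have equal slopes.
m2 = -1.7750
b2 = 8 + 1.7750*0 = 8.0000

y = -1.7750x + 8.0000


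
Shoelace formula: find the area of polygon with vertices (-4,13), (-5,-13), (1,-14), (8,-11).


sum(xi*y_{i+1}) = -4*(-13) - 5*(-14) + 1*(-11) + 8*13 = 215
sum(yi*x_{i+1}) = 13*(-5) - 13*1 - 14*8 - 11*(-4) = -146
Area = |215 + 146|/2 = 361/2 = 180.5000

180.5000 sq units


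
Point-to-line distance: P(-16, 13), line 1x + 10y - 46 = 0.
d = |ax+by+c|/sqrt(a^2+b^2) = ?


|1*(-16) + 10*13 - 46| = |68| = 68
sqrt(1 + 100) = sqrt(101) = 10.0499
d = 68/sqrt(101) = 6.7663

6.7663


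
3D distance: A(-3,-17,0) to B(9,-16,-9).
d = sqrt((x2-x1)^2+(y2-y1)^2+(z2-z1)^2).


dx=12, dy=1, dz=-9
d = sqrt(144+1+81) = sqrt(226) = 15.0333

15.0333


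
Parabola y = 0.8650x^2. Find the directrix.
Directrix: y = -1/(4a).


a = 0.8650
1/(4a) = 0.2890
directrix: y = -0.2890 = -0.2890

y = -0.2890


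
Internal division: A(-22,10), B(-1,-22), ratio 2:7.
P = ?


Px = (2*(-1) + 7*(-22))/9 = -156/9 = -17.3333
Py = (2*(-22) + 7*10)/9 = 26/9 = 2.8889

P = (-17.3333, 2.8889)


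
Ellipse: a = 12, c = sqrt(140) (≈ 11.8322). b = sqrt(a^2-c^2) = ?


b^2 = 12^2 - (sqrt(140))^2 = 144 - 140 = 4
b = sqrt(4) = 2

b = 2


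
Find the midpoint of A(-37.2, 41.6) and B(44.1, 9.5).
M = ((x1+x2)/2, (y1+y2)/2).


Mx = (-37.2 + 44.1)/2 = 6.9/2 = 3.4500
My = (41.6 + 9.5)/2 = 51.1/2 = 25.5500

(3.4500, 25.5500)


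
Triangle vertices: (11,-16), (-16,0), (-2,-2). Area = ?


11*(0+ 2) = 22
-16*(-2+ 16) = -224
-2*(-16-0) = 32
sum = -170
Area = |-170|/2 = 85.0000

85.0000 sq units


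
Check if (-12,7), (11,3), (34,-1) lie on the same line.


-12*(3+ 1) + 11*(-1-7) + 34*(7-3)
= -48 - 88 + 136 = 0

Yes, collinear (determinant = 0)


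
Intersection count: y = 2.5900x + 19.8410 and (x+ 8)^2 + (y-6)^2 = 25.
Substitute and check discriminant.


Substitute y = 2.5900x + 19.8410: (x+ 8)^2 + (2.5900x+19.8410-6)^2 = 25
Expand to Ax^2 + Bx + C = 0, where b-k = 13.841
A = 1+m^2 = 7.7081
B = 2(m(b-k) - h) = 2(2.5900*13.841 + 8) = 87.69638
C = h^2 + (b-k)^2 - r^2 = 64 + 191.573281 - 25 = 230.573281
disc = B^2-4AC = 7690.6551 - 7109.1276 = 581.5275
disc > 0

2 intersection points


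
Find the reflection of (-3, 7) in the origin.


Reflection rule for origin: (-x, -y)
(-3, 7) -> (3, -7)

(3, -7)


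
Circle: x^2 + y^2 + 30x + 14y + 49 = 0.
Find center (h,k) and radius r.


h = -D/2 = -30/2 = -15
k = -E/2 = -14/2 = -7
r^2 = h^2 + k^2 - F = 225 + 49 - 49 = 225
r = 15

Center (-15, -7), radius = 15


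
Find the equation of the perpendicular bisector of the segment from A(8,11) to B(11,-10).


Midpoint = (9.5, 0.5)
Slope of AB = dy/dx = -21/3 = -7.0000
Perp slope = -dx/dy = 3/21 = 0.1429
b = My - (perp slope)*Mx = 0.5 + (3*9.5)/(-21) = 0.5 - 1.3571 = -0.8571

y = 0.1429x - 0.8571


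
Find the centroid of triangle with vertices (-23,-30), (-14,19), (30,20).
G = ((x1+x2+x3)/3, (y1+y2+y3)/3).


Gx = (-23- 14+30)/3 = -7/3 = -2.3333
Gy = (-30+19+20)/3 = 9/3 = 3.0000

G = (-2.3333, 3.0000)


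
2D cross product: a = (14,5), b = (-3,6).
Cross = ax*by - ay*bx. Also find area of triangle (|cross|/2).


cross = 14*6 - 5*(-3) = 84 + 15 = 99
Triangle area = |99|/2 = 99/2 = 49.5000

cross = 99, triangle area = 49.5000


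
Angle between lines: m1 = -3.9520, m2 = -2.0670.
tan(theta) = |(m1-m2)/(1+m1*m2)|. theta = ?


m1-m2 = -1.885
1+m1*m2 = 9.168784
tan(theta) = |-1.885/9.168784| = 0.205589
theta = arctan(|-1.885/9.168784|) = 11.6175 degrees (acute angle)

11.6175 degrees


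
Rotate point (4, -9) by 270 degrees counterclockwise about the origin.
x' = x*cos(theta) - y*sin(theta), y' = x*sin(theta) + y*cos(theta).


cos(270) = 0, sin(270) = -1
x' = 4*0 + 9*(-1) = -9
y' = 4*(-1) - 9*0 = -4

(-9, -4)


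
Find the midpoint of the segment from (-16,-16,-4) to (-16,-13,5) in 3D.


Mx = (-16- 16)/2 = -16.0000
My = (-16- 13)/2 = -14.5000
Mz = (-4+5)/2 = 0.5000

M = (-16.0000, -14.5000, 0.5000)


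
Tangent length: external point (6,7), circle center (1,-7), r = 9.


d = sqrt((6-1)^2 + (7+ 7)^2) = sqrt(25+196) = 14.8661
L = sqrt(221.0000 - 81) = sqrt(140.0000) = 11.8322

11.8322


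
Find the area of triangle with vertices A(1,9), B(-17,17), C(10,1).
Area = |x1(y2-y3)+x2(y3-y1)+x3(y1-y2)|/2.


1*(17-1) = 16
-17*(1-9) = 136
10*(9-17) = -80
sum = 72
Area = |72|/2 = 36.0000

36.0000 sq units


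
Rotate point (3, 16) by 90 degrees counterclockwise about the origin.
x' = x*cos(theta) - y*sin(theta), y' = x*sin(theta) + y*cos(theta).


cos(90) = 0, sin(90) = 1
x' = 3*0 - 16*1 = -16
y' = 3*1 + 16*0 = 3

(-16, 3)


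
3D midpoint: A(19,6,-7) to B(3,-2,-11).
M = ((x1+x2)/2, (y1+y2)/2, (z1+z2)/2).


Mx = (19+3)/2 = 11.0000
My = (6- 2)/2 = 2.0000
Mz = (-7- 11)/2 = -9.0000

M = (11.0000, 2.0000, -9.0000)


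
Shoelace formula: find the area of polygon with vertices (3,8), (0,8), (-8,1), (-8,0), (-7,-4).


sum(xi*y_{i+1}) = 3*8 + 0*1 - 8*0 - 8*(-4) - 7*8 = 0
sum(yi*x_{i+1}) = 8*0 + 8*(-8) + 1*(-8) + 0*(-7) - 4*3 = -84
Area = |0 + 84|/2 = 84/2 = 42.0000

42.0000 sq units


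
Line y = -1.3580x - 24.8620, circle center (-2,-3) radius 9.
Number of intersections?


Substitute y = -1.3580x - 24.8620: (x+ 2)^2 + (-1.3580x- 24.8620+ 3)^2 = 81
Expand to Ax^2 + Bx + C = 0, where b-k = -21.862
A = 1+m^2 = 2.844164
B = 2(m(b-k) - h) = 2(-1.3580*(-21.862) + 2) = 63.377192
C = h^2 + (b-k)^2 - r^2 = 4 + 477.947044 - 81 = 400.947044
disc = B^2-4AC = 4016.6685 - 4561.4366 = -544.7681
disc < 0

0 intersection points


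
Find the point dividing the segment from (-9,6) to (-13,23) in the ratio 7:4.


Px = (7*(-13) + 4*(-9))/11 = -127/11 = -11.5455
Py = (7*23 + 4*6)/11 = 185/11 = 16.8182

P = (-11.5455, 16.8182)


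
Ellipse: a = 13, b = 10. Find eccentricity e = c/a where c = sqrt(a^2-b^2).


c = sqrt(169-100) = sqrt(69) = 8.3066
e = c/a = sqrt(69)/13 = 0.6390

e = 0.6390


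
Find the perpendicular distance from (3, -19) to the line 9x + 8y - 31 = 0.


|9*3 + 8*(-19) - 31| = |-156| = 156
sqrt(81 + 64) = sqrt(145) = 12.0416
d = 156/sqrt(145) = 12.9551

12.9551


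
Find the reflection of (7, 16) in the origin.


Reflection rule for origin: (-x, -y)
(7, 16) -> (-7, -16)

(-7, -16)


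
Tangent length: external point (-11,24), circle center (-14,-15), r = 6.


d = sqrt((-11+ 14)^2 + (24+ 15)^2) = sqrt(9+1521) = 39.1152
L = sqrt(1530.0000 - 36) = sqrt(1494.0000) = 38.6523

38.6523


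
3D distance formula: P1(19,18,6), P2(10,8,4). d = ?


dx=-9, dy=-10, dz=-2
d = sqrt(81+100+4) = sqrt(185) = 13.6015

13.6015


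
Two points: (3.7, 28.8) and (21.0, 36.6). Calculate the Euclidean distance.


dx = 21.0 - 3.7 = 17.3
dy = 36.6 - 28.8 = 7.8
d = sqrt(299.29 + 60.84) = sqrt(360.13) = 18.9771

18.9771


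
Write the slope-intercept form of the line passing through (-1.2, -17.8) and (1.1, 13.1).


m = (30.9)/(2.3) = 13.4348
b = y1 - m*x1 = -17.8 - (30.9*(-1.2))/(2.3) = -17.8 + 16.1217 = -1.6783

y = 13.4348x - 1.6783


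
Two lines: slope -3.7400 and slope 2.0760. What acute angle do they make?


m1-m2 = -5.816
1+m1*m2 = -6.76424
tan(theta) = |-5.816/(-6.76424)| = 0.859816
theta = arctan(|-5.816/(-6.76424)|) = 40.6895 degrees (acute angle)

40.6895 degrees


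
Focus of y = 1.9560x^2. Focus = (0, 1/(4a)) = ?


a = 1.9560
4a = 7.8240
focus = (0, 1/7.8240) = (0, 0.1278)

Focus = (0, 0.1278)


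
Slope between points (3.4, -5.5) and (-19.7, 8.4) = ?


dy = 8.4 + 5.5 = 13.9
dx = -19.7 - 3.4 = -23.1
m = 13.9/(-23.1) = -0.6017

m = -0.6017


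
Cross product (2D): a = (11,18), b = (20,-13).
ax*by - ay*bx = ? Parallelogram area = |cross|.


cross = 11*(-13) - 18*20 = -143 - 360 = -503
Parallelogram area = |-503| = 503

cross = -503, parallelogram area = 503


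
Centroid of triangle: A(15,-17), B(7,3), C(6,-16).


Gx = (15+7+6)/3 = 28/3 = 9.3333
Gy = (-17+3- 16)/3 = -30/3 = -10.0000

G = (9.3333, -10.0000)


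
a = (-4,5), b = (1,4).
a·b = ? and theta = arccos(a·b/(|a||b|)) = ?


a·b = -4*1 + 5*4 = -4 + 20 = 16
|a| = sqrt(16+25) = 6.4031
|b| = sqrt(1+16) = 4.1231
cos(theta) = 16/(sqrt(41)*sqrt(17)) = 16/sqrt(697) = 0.606043
theta = arccos(16/sqrt(697)) = 52.6961 degrees

a·b = 16, theta = 52.6961 deg


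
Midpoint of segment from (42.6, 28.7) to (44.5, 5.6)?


Mx = (42.6 + 44.5)/2 = 87.1/2 = 43.5500
My = (28.7 + 5.6)/2 = 34.3/2 = 17.1500

(43.5500, 17.1500)


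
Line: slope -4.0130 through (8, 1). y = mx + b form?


y - 1 = -4.0130(x - 8)
y = -4.0130x + 1 + 4.0130*8
y = -4.0130x + 33.1040

y = -4.0130x + 33.1040


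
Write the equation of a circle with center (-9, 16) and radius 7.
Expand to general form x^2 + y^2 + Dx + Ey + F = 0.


(x+ 9)^2 + (y-16)^2 = 7^2
D = -2h = 18, E = -2k = -32
F = h^2+k^2-r^2 = 81+256-49 = 288

x^2 + y^2 + 18x - 32y + 288 = 0


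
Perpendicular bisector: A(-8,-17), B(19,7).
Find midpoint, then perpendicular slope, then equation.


Midpoint = (5.5, -5)
Slope of AB = dy/dx = 24/27 = 0.8889
Perp slope = -dx/dy = -27/24 = -1.1250
b = My - (perp slope)*Mx = -5 + (27*5.5)/24 = -5 + 6.1875 = 1.1875

y = -1.1250x + 1.1875


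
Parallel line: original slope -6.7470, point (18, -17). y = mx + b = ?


Parallel lines have equal slopes.
m2 = -6.7470
b2 = -17 + 6.7470*18 = 104.4460

y = -6.7470x + 104.4460


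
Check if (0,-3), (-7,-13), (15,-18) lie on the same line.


0*(-13+ 18) - 7*(-18+ 3) + 15*(-3+ 13)
= 0 + 105 + 150 = 255

No, not collinear (determinant = 255)


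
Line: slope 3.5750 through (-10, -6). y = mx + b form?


y + 6 = 3.5750(x + 10)
y = 3.5750x - 6 - 3.5750*(-10)
y = 3.5750x + 29.7500

y = 3.5750x + 29.7500


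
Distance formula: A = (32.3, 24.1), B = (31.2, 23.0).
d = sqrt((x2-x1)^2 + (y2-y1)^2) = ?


dx = 31.2 - 32.3 = -1.1
dy = 23.0 - 24.1 = -1.1
d = sqrt(1.21 + 1.21) = sqrt(2.42) = 1.5556

1.5556


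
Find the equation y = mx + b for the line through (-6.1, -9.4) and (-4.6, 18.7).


m = (28.1)/(1.5) = 18.7333
b = y1 - m*x1 = -9.4 - (28.1*(-6.1))/(1.5) = -9.4 + 114.2733 = 104.8733

y = 18.7333x + 104.8733


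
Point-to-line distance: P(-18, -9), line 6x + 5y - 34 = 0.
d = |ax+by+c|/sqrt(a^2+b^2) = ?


|6*(-18) + 5*(-9) - 34| = |-187| = 187
sqrt(36 + 25) = sqrt(61) = 7.8102
d = 187/sqrt(61) = 23.9429

23.9429


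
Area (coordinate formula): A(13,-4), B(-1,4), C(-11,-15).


13*(4+ 15) = 247
-1*(-15+ 4) = 11
-11*(-4-4) = 88
sum = 346
Area = |346|/2 = 173.0000

173.0000 sq units


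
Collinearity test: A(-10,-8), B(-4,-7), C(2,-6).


-10*(-7+ 6) - 4*(-6+ 8) + 2*(-8+ 7)
= 10 - 8 - 2 = 0

Yes, collinear (determinant = 0)


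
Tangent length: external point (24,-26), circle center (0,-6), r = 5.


d = sqrt((24-0)^2 + (-26+ 6)^2) = sqrt(576+400) = 31.2410
L = sqrt(976.0000 - 25) = sqrt(951.0000) = 30.8383

30.8383


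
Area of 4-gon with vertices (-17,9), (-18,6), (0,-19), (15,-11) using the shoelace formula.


sum(xi*y_{i+1}) = -17*6 - 18*(-19) + 0*(-11) + 15*9 = 375
sum(yi*x_{i+1}) = 9*(-18) + 6*0 - 19*15 - 11*(-17) = -260
Area = |375 + 260|/2 = 635/2 = 317.5000

317.5000 sq units


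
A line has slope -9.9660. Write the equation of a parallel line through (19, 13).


Parallel lines have equal slopes.
m2 = -9.9660
b2 = 13 + 9.9660*19 = 202.3540

y = -9.9660x + 202.3540


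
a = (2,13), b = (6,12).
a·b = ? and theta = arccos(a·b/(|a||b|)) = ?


a·b = 2*6 + 13*12 = 12 + 156 = 168
|a| = sqrt(4+169) = 13.1529
|b| = sqrt(36+144) = 13.4164
cos(theta) = 168/(sqrt(173)*sqrt(180)) = 168/sqrt(31140) = 0.952029
theta = arccos(168/sqrt(31140)) = 17.8189 degrees

a·b = 168, theta = 17.8189 deg


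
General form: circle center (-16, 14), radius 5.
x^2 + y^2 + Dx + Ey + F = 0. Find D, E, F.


(x+ 16)^2 + (y-14)^2 = 5^2
D = -2h = 32, E = -2k = -28
F = h^2+k^2-r^2 = 256+196-25 = 427

D = 32, E = -28, F = 427


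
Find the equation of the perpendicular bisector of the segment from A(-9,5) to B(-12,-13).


Midpoint = (-10.5, -4)
Slope of AB = dy/dx = -18/(-3) = 6.0000
Perp slope = -dx/dy = -3/18 = -0.1667
b = My - (perp slope)*Mx = -4 + (-3*(-10.5))/(-18) = -4 - 1.7500 = -5.7500

y = -0.1667x - 5.7500


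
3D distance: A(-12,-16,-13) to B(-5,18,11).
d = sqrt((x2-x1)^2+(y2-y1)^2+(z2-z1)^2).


dx=7, dy=34, dz=24
d = sqrt(49+1156+576) = sqrt(1781) = 42.2019

42.2019


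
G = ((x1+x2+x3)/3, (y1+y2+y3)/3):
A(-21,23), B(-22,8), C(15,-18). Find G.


Gx = (-21- 22+15)/3 = -28/3 = -9.3333
Gy = (23+8- 18)/3 = 13/3 = 4.3333

G = (-9.3333, 4.3333)


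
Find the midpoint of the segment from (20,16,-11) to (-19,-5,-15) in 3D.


Mx = (20- 19)/2 = 0.5000
My = (16- 5)/2 = 5.5000
Mz = (-11- 15)/2 = -13.0000

M = (0.5000, 5.5000, -13.0000)


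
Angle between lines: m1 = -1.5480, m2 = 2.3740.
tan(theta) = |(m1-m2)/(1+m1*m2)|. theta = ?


m1-m2 = -3.922
1+m1*m2 = -2.674952
tan(theta) = |-3.922/(-2.674952)| = 1.466195
theta = arctan(|-3.922/(-2.674952)|) = 55.7045 degrees (acute angle)

55.7045 degrees


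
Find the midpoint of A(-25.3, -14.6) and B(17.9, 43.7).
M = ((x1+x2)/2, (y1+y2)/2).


Mx = (-25.3 + 17.9)/2 = -7.4/2 = -3.7000
My = (-14.6 + 43.7)/2 = 29.1/2 = 14.5500

(-3.7000, 14.5500)


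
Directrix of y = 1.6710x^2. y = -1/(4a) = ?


a = 1.6710
1/(4a) = 0.1496
directrix: y = -0.1496 = -0.1496

y = -0.1496


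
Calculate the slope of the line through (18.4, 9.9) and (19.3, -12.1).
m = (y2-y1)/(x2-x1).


dy = -12.1 - 9.9 = -22.0
dx = 19.3 - 18.4 = 0.9
m = -22.0/0.9 = -24.4444

m = -24.4444


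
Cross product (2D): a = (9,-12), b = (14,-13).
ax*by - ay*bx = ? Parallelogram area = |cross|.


cross = 9*(-13) + 12*14 = -117 + 168 = 51
Parallelogram area = |51| = 51

cross = 51, parallelogram area = 51


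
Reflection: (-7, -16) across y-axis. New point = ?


Reflection rule for y-axis: (-x, y)
(-7, -16) -> (7, -16)

(7, -16)


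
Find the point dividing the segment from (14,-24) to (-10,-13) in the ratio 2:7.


Px = (2*(-10) + 7*14)/9 = 78/9 = 8.6667
Py = (2*(-13) + 7*(-24))/9 = -194/9 = -21.5556

P = (8.6667, -21.5556)


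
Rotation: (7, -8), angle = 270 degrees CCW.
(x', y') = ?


cos(270) = 0, sin(270) = -1
x' = 7*0 + 8*(-1) = -8
y' = 7*(-1) - 8*0 = -7

(-8, -7)


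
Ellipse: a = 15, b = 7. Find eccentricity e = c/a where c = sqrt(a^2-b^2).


c = sqrt(225-49) = sqrt(176) = 13.2665
e = c/a = sqrt(176)/15 = 0.8844

e = 0.8844


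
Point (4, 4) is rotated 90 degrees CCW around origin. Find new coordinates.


cos(90) = 0, sin(90) = 1
x' = 4*0 - 4*1 = -4
y' = 4*1 + 4*0 = 4

(-4, 4)


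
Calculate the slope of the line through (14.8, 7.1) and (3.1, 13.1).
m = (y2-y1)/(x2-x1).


dy = 13.1 - 7.1 = 6.0
dx = 3.1 - 14.8 = -11.7
m = 6.0/(-11.7) = -0.5128

m = -0.5128


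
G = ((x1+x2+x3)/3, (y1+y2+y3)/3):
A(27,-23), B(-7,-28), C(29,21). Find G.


Gx = (27- 7+29)/3 = 49/3 = 16.3333
Gy = (-23- 28+21)/3 = -30/3 = -10.0000

G = (16.3333, -10.0000)


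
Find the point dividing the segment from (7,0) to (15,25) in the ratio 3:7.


Px = (3*15 + 7*7)/10 = 94/10 = 9.4000
Py = (3*25 + 7*0)/10 = 75/10 = 7.5000

P = (9.4000, 7.5000)


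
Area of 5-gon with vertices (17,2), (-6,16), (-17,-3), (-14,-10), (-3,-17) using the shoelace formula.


sum(xi*y_{i+1}) = 17*16 - 6*(-3) - 17*(-10) - 14*(-17) - 3*2 = 692
sum(yi*x_{i+1}) = 2*(-6) + 16*(-17) - 3*(-14) - 10*(-3) - 17*17 = -501
Area = |692 + 501|/2 = 1193/2 = 596.5000

596.5000 sq units


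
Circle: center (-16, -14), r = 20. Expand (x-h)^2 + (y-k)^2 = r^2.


(x+ 16)^2 + (y+ 14)^2 = 20^2
D = -2h = 32, E = -2k = 28
F = h^2+k^2-r^2 = 256+196-400 = 52

x^2 + y^2 + 32x + 28y + 52 = 0


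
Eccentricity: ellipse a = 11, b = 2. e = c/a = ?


c = sqrt(121-4) = sqrt(117) = 10.8167
e = c/a = sqrt(117)/11 = 0.9833

e = 0.9833


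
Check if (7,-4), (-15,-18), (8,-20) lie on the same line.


7*(-18+ 20) - 15*(-20+ 4) + 8*(-4+ 18)
= 14 + 240 + 112 = 366

No, not collinear (determinant = 366)


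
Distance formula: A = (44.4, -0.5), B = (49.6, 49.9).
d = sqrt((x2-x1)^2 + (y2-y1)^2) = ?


dx = 49.6 - 44.4 = 5.2
dy = 49.9 + 0.5 = 50.4
d = sqrt(27.04 + 2540.16) = sqrt(2567.2) = 50.6675

50.6675


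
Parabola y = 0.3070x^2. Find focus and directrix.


a = 0.3070
1/(4a) = 0.8143
Focus = (0, 0.8143)
Directrix: y = -0.8143

Focus = (0, 0.8143), Directrix: y = -0.8143


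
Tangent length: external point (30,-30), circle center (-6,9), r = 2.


d = sqrt((30+ 6)^2 + (-30-9)^2) = sqrt(1296+1521) = 53.0754
L = sqrt(2817.0000 - 4) = sqrt(2813.0000) = 53.0377

53.0377


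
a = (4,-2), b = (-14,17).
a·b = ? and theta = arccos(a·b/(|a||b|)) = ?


a·b = 4*(-14) - 2*17 = -56 - 34 = -90
|a| = sqrt(16+4) = 4.4721
|b| = sqrt(196+289) = 22.0227
cos(theta) = -90/(sqrt(20)*sqrt(485)) = -90/sqrt(9700) = -0.913812
theta = arccos(-90/sqrt(9700)) = 156.0375 degrees

a·b = -90, theta = 156.0375 deg


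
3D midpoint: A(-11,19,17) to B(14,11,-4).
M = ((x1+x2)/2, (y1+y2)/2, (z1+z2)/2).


Mx = (-11+14)/2 = 1.5000
My = (19+11)/2 = 15.0000
Mz = (17- 4)/2 = 6.5000

M = (1.5000, 15.0000, 6.5000)


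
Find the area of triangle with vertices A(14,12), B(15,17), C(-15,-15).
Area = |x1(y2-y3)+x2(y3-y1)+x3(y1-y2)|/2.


14*(17+ 15) = 448
15*(-15-12) = -405
-15*(12-17) = 75
sum = 118
Area = |118|/2 = 59.0000

59.0000 sq units


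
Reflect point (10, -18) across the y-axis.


Reflection rule for y-axis: (-x, y)
(10, -18) -> (-10, -18)

(-10, -18)


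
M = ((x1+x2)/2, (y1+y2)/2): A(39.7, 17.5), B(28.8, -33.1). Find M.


Mx = (39.7 + 28.8)/2 = 68.5/2 = 34.2500
My = (17.5 - 33.1)/2 = -15.6/2 = -7.8000

(34.2500, -7.8000)


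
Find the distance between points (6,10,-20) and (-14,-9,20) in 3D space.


dx=-20, dy=-19, dz=40
d = sqrt(400+361+1600) = sqrt(2361) = 48.5901

48.5901


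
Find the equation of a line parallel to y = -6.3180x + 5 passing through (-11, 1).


Parallel lines have equal slopes.
m2 = -6.3180
b2 = 1 + 6.3180*(-11) = -68.4980

y = -6.3180x - 68.4980


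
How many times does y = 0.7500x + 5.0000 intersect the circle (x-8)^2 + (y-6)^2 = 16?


Substitute y = 0.7500x + 5.0000: (x-8)^2 + (0.7500x+5.0000-6)^2 = 16
Expand to Ax^2 + Bx + C = 0, where b-k = -1
A = 1+m^2 = 1.5625
B = 2(m(b-k) - h) = 2(0.7500*(-1) - 8) = -17.5
C = h^2 + (b-k)^2 - r^2 = 64 + 1 - 16 = 49
disc = B^2-4AC = 306.2500 - 306.2500 = 0
disc = 0

1 intersection point (tangent)


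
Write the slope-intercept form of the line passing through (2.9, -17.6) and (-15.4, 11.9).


m = (29.5)/(-18.3) = -1.6120
b = y1 - m*x1 = -17.6 - (29.5*2.9)/(-18.3) = -17.6 + 4.6749 = -12.9251

y = -1.6120x - 12.9251


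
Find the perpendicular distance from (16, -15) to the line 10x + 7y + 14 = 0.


|10*16 + 7*(-15) + 14| = |69| = 69
sqrt(100 + 49) = sqrt(149) = 12.2066
d = 69/sqrt(149) = 5.6527

5.6527


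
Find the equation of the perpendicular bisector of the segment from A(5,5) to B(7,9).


Midpoint = (6, 7)
Slope of AB = dy/dx = 4/2 = 2.0000
Perp slope = -dx/dy = -2/4 = -0.5000
b = My - (perp slope)*Mx = 7 + (2*6)/4 = 7 + 3.0000 = 10.0000

y = -0.5000x + 10.0000


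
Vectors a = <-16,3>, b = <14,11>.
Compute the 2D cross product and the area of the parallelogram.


cross = -16*11 - 3*14 = -176 - 42 = -218
Parallelogram area = |-218| = 218

cross = -218, parallelogram area = 218


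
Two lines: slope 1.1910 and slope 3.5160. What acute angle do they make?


m1-m2 = -2.325
1+m1*m2 = 5.187556
tan(theta) = |-2.325/5.187556| = 0.448188
theta = arctan(|-2.325/5.187556|) = 24.1413 degrees (acute angle)

24.1413 degrees


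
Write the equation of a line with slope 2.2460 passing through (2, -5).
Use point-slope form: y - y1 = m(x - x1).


y + 5 = 2.2460(x - 2)
y = 2.2460x - 5 - 2.2460*2
y = 2.2460x - 9.4920

y = 2.2460x - 9.4920


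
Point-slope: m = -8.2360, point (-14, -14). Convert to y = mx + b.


y + 14 = -8.2360(x + 14)
y = -8.2360x - 14 + 8.2360*(-14)
y = -8.2360x - 129.3040

y = -8.2360x - 129.3040


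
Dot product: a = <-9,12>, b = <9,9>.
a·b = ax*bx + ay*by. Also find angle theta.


a·b = -9*9 + 12*9 = -81 + 108 = 27
|a| = sqrt(81+144) = 15.0000
|b| = sqrt(81+81) = 12.7279
cos(theta) = 27/(sqrt(225)*sqrt(162)) = 27/sqrt(36450) = 0.141421
theta = arccos(27/sqrt(36450)) = 81.8699 degrees

a·b = 27, theta = 81.8699 deg


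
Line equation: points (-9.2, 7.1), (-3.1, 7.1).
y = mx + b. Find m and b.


m = (0.0)/(6.1) = 0
b = y1 - m*x1 = 7.1 - (0.0*(-9.2))/(6.1) = 7.1 - 0 = 7.1000

y = 0x + 7.1000


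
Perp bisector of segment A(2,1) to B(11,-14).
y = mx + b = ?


Midpoint = (6.5, -6.5)
Slope of AB = dy/dx = -15/9 = -1.6667
Perp slope = -dx/dy = 9/15 = 0.6000
b = My - (perp slope)*Mx = -6.5 + (9*6.5)/(-15) = -6.5 - 3.9000 = -10.4000

y = 0.6000x - 10.4000


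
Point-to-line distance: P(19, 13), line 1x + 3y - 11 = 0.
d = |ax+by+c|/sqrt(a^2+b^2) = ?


|1*19 + 3*13 - 11| = |47| = 47
sqrt(1 + 9) = sqrt(10) = 3.1623
d = 47/sqrt(10) = 14.8627

14.8627


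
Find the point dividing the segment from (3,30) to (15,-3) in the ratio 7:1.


Px = (7*15 + 1*3)/8 = 108/8 = 13.5000
Py = (7*(-3) + 1*30)/8 = 9/8 = 1.1250

P = (13.5000, 1.1250)


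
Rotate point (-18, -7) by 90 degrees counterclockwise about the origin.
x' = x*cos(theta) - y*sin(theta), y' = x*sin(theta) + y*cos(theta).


cos(90) = 0, sin(90) = 1
x' = -18*0 + 7*1 = 7
y' = -18*1 - 7*0 = -18

(7, -18)


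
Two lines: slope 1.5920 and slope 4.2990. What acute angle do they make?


m1-m2 = -2.707
1+m1*m2 = 7.844008
tan(theta) = |-2.707/7.844008| = 0.345104
theta = arctan(|-2.707/7.844008|) = 19.0398 degrees (acute angle)

19.0398 degrees


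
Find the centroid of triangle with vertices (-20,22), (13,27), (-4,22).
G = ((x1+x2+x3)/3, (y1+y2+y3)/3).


Gx = (-20+13- 4)/3 = -11/3 = -3.6667
Gy = (22+27+22)/3 = 71/3 = 23.6667

G = (-3.6667, 23.6667)


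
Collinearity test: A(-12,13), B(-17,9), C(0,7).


-12*(9-7) - 17*(7-13) + 0*(13-9)
= -24 + 102 + 0 = 78

No, not collinear (determinant = 78)


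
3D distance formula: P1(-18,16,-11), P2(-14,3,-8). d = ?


dx=4, dy=-13, dz=3
d = sqrt(16+169+9) = sqrt(194) = 13.9284

13.9284


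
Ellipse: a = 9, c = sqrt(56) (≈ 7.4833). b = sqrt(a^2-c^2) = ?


b^2 = 9^2 - (sqrt(56))^2 = 81 - 56 = 25
b = sqrt(25) = 5

b = 5


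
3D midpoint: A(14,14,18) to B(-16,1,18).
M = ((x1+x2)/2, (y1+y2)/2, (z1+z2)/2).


Mx = (14- 16)/2 = -1.0000
My = (14+1)/2 = 7.5000
Mz = (18+18)/2 = 18.0000

M = (-1.0000, 7.5000, 18.0000)


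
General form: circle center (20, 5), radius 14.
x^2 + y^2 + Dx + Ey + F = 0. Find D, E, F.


(x-20)^2 + (y-5)^2 = 14^2
D = -2h = -40, E = -2k = -10
F = h^2+k^2-r^2 = 400+25-196 = 229

D = -40, E = -10, F = 229


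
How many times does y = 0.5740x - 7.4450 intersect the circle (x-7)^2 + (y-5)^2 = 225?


Substitute y = 0.5740x - 7.4450: (x-7)^2 + (0.5740x- 7.4450-5)^2 = 225
Expand to Ax^2 + Bx + C = 0, where b-k = -12.445
A = 1+m^2 = 1.329476
B = 2(m(b-k) - h) = 2(0.5740*(-12.445) - 7) = -28.28686
C = h^2 + (b-k)^2 - r^2 = 49 + 154.878025 - 225 = -21.121975
disc = B^2-4AC = 800.1464 + 112.3246 = 912.4710
disc > 0

2 intersection points


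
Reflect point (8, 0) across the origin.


Reflection rule for origin: (-x, -y)
(8, 0) -> (-8, 0)

(-8, 0)


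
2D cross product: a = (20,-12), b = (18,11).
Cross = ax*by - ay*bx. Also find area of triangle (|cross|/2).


cross = 20*11 + 12*18 = 220 + 216 = 436
Triangle area = |436|/2 = 436/2 = 218.0000

cross = 436, triangle area = 218.0000


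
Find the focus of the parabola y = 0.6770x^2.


a = 0.6770
4a = 2.7080
focus = (0, 1/2.7080) = (0, 0.3693)

Focus = (0, 0.3693)


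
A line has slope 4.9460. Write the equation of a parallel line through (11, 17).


Parallel lines have equal slopes.
m2 = 4.9460
b2 = 17 - 4.9460*11 = -37.4060

y = 4.9460x - 37.4060


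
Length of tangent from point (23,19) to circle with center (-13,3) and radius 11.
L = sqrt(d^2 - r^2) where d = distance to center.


d = sqrt((23+ 13)^2 + (19-3)^2) = sqrt(1296+256) = 39.3954
L = sqrt(1552.0000 - 121) = sqrt(1431.0000) = 37.8286

37.8286


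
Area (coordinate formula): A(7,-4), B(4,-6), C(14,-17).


7*(-6+ 17) = 77
4*(-17+ 4) = -52
14*(-4+ 6) = 28
sum = 53
Area = |53|/2 = 26.5000

26.5000 sq units


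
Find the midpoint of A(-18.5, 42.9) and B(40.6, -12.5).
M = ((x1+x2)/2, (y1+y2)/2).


Mx = (-18.5 + 40.6)/2 = 22.1/2 = 11.0500
My = (42.9 - 12.5)/2 = 30.4/2 = 15.2000

(11.0500, 15.2000)


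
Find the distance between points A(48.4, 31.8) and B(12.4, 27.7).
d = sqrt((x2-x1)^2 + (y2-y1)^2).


dx = 12.4 - 48.4 = -36.0
dy = 27.7 - 31.8 = -4.1
d = sqrt(1296.0 + 16.81) = sqrt(1312.81) = 36.2327

36.2327


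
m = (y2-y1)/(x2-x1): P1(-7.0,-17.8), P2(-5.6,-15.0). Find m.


dy = -15.0 + 17.8 = 2.8
dx = -5.6 + 7.0 = 1.4
m = 2.8/1.4 = 2.0000

m = 2.0000


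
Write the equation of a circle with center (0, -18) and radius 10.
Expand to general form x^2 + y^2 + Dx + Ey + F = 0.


(x-0)^2 + (y+ 18)^2 = 10^2
D = -2h = 0, E = -2k = 36
F = h^2+k^2-r^2 = 0+324-100 = 224

x^2 + y^2 + 36y + 224 = 0


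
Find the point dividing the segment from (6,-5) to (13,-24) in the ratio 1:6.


Px = (1*13 + 6*6)/7 = 49/7 = 7.0000
Py = (1*(-24) + 6*(-5))/7 = -54/7 = -7.7143

P = (7.0000, -7.7143)


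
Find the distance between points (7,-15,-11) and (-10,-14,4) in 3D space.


dx=-17, dy=1, dz=15
d = sqrt(289+1+225) = sqrt(515) = 22.6936

22.6936


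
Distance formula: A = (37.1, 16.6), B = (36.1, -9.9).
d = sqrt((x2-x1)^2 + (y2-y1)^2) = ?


dx = 36.1 - 37.1 = -1.0
dy = -9.9 - 16.6 = -26.5
d = sqrt(1.0 + 702.25) = sqrt(703.25) = 26.5189

26.5189


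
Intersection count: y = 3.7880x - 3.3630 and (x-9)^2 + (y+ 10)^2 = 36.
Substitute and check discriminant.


Substitute y = 3.7880x - 3.3630: (x-9)^2 + (3.7880x- 3.3630+ 10)^2 = 36
Expand to Ax^2 + Bx + C = 0, where b-k = 6.637
A = 1+m^2 = 15.348944
B = 2(m(b-k) - h) = 2(3.7880*6.637 - 9) = 32.281912
C = h^2 + (b-k)^2 - r^2 = 81 + 44.049769 - 36 = 89.049769
disc = B^2-4AC = 1042.1218 - 5467.2797 = -4425.1579
disc < 0

0 intersection points


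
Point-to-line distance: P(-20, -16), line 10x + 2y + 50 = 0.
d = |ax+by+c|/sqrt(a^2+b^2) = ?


|10*(-20) + 2*(-16) + 50| = |-182| = 182
sqrt(100 + 4) = sqrt(104) = 10.1980
d = 182/sqrt(104) = 17.8466

17.8466


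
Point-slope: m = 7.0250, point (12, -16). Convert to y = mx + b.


y + 16 = 7.0250(x - 12)
y = 7.0250x - 16 - 7.0250*12
y = 7.0250x - 100.3000

y = 7.0250x - 100.3000


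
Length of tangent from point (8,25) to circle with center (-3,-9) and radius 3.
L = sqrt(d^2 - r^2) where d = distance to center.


d = sqrt((8+ 3)^2 + (25+ 9)^2) = sqrt(121+1156) = 35.7351
L = sqrt(1277.0000 - 9) = sqrt(1268.0000) = 35.6090

35.6090


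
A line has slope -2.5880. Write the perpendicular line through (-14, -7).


Perpendicular slope = -1/m1 = -1/(-2.5880) = 0.3864
b2 = y0 - m2*x0 = -7 - 14/(-2.5880) = -7 + 5.4096 = -1.5904

y = 0.3864x - 1.5904


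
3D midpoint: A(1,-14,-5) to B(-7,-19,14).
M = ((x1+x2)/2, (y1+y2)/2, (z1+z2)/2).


Mx = (1- 7)/2 = -3.0000
My = (-14- 19)/2 = -16.5000
Mz = (-5+14)/2 = 4.5000

M = (-3.0000, -16.5000, 4.5000)


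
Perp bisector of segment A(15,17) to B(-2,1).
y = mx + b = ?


Midpoint = (6.5, 9)
Slope of AB = dy/dx = -16/(-17) = 0.9412
Perp slope = -dx/dy = -17/16 = -1.0625
b = My - (perp slope)*Mx = 9 + (-17*6.5)/(-16) = 9 + 6.9062 = 15.9062

y = -1.0625x + 15.9062


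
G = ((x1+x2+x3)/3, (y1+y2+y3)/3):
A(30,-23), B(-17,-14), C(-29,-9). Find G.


Gx = (30- 17- 29)/3 = -16/3 = -5.3333
Gy = (-23- 14- 9)/3 = -46/3 = -15.3333

G = (-5.3333, -15.3333)


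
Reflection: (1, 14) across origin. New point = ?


Reflection rule for origin: (-x, -y)
(1, 14) -> (-1, -14)

(-1, -14)


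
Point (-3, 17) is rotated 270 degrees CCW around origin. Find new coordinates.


cos(270) = 0, sin(270) = -1
x' = -3*0 - 17*(-1) = 17
y' = -3*(-1) + 17*0 = 3

(17, 3)
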